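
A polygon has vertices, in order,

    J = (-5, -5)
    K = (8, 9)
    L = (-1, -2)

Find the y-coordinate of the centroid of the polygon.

2/3

Apply the shoelace formula. First the cross-terms c_i = x_i·y_{i+1} − x_{i+1}·y_i:
  -5, -7, -5  ⇒  2A = -17, A = -8.5.
Then Σ (y_i + y_{i+1})·c_i = -34, so ȳ = -34 / (6·(-8.5)) = 2/3.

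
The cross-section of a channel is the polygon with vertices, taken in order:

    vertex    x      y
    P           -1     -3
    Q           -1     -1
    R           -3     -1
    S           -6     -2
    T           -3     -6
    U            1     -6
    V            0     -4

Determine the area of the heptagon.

21

Apply the shoelace (surveyor's) formula: 2A = Σ (x_i·y_{i+1} − x_{i+1}·y_i), indices taken mod 7.
Σ = (-2) + (-2) + (0) + (30) + (24) + (-4) + (-4) = 42
Area = |Σ|/2 = 21.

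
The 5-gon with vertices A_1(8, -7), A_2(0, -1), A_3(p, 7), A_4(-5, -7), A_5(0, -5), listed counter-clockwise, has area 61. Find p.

-5

Write out the shoelace sum; only the two edges meeting at A_3 involve p:
2·Area = [(0·7 − p·(-1)) + (p·(-7) − (-5)·7)] + 57
       = -6·p + 92 = 122
⇒ p = -5.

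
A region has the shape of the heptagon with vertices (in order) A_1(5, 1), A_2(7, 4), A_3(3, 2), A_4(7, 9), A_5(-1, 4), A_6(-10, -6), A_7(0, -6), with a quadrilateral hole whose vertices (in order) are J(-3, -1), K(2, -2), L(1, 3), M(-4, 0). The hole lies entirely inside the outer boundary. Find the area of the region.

Outer boundary:
Σ = (13) + (2) + (13) + (37) + (46) + (60) + (30) = 201
Area = |Σ|/2 = 100.5.
Hole:
Cross-terms: 8, 8, 12, 4  ⇒  Σ = 32
Area = |Σ|/2 = 16.
Net area = 100.5 − 16 = 84.5.

84.5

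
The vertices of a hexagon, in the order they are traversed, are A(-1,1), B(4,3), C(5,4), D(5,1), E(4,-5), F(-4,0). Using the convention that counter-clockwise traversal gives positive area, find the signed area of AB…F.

-37

Cross-terms: -7, 1, -15, -29, -20, -4  ⇒  Σ = -74
Signed area = Σ/2 = -37 (negative ⇒ clockwise traversal).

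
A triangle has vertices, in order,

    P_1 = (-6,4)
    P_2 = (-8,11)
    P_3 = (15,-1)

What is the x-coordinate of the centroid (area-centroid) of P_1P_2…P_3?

1/3

Apply Gauss's area formula. First the cross-terms c_i = x_i·y_{i+1} − x_{i+1}·y_i:
  -34, -157, 54  ⇒  2A = -137, A = -68.5.
Then Σ (x_i + x_{i+1})·c_i = -137, so x̄ = -137 / (6·(-68.5)) = 1/3.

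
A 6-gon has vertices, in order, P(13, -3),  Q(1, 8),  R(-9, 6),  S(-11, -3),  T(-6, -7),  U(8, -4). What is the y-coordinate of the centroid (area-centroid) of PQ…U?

Apply the surveyor's formula. First the cross-terms c_i = x_i·y_{i+1} − x_{i+1}·y_i:
  107, 78, 93, 59, 80, 28  ⇒  2A = 445, A = 222.5.
Then Σ (y_i + y_{i+1})·c_i = 240, so ȳ = 240 / (6·222.5) = 16/89.

16/89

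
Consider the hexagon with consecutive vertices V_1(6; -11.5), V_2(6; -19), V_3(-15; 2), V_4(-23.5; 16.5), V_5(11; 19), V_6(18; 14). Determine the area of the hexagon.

812.75

Σ = (-45) + (-273) + (-200.5) + (-628) + (-188) + (-291) = -1625.5
Area = |Σ|/2 = 812.75.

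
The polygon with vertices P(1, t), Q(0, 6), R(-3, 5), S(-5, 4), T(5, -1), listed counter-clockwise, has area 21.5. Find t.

Write out the shoelace sum; only the two edges meeting at P involve t:
2·Area = [(5·t − 1·(-1)) + (1·6 − 0·t)] + 16
       = 5·t + 23 = 43
⇒ t = 4.

4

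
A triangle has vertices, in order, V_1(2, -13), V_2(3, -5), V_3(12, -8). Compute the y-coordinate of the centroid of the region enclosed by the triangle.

Apply the surveyor's formula. First the cross-terms c_i = x_i·y_{i+1} − x_{i+1}·y_i:
  29, 36, -140  ⇒  2A = -75, A = -37.5.
Then Σ (y_i + y_{i+1})·c_i = 1950, so ȳ = 1950 / (6·(-37.5)) = -26/3.

-26/3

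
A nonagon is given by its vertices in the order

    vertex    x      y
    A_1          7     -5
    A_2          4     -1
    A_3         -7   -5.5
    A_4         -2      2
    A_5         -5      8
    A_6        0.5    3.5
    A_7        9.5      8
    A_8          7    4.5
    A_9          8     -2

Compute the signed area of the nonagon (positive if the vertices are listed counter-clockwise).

-93.5

Apply Gauss's area formula: 2A = Σ (x_i·y_{i+1} − x_{i+1}·y_i), indices taken mod 9.
Σ = (13) + (-29) + (-25) + (-6) + (-21.5) + (-29.25) + (-13.25) + (-50) + (-26) = -187
Signed area = Σ/2 = -93.5 (negative ⇒ clockwise traversal).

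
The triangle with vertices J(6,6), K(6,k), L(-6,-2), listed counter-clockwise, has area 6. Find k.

7

The doubled signed area Σ (x_i y_{i+1} − x_{i+1} y_i) is linear in k.
With k=0 it equals -72; the coefficient of k is 12 (from the two edges through K).
So 12·k + -72 = 2·6 = 12 ⇒ k = 7.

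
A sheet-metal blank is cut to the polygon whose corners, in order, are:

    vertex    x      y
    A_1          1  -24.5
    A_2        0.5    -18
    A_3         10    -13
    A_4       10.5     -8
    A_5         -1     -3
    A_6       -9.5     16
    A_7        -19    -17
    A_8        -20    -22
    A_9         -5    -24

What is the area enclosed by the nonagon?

Apply the surveyor's formula: 2A = Σ (x_i·y_{i+1} − x_{i+1}·y_i), indices taken mod 9.
A_1→A_2: (1)(-18) − (0.5)(-24.5) = -5.75
A_2→A_3: (0.5)(-13) − (10)(-18) = 173.5
A_3→A_4: (10)(-8) − (10.5)(-13) = 56.5
A_4→A_5: (10.5)(-3) − (-1)(-8) = -39.5
A_5→A_6: (-1)(16) − (-9.5)(-3) = -44.5
A_6→A_7: (-9.5)(-17) − (-19)(16) = 465.5
A_7→A_8: (-19)(-22) − (-20)(-17) = 78
A_8→A_9: (-20)(-24) − (-5)(-22) = 370
A_9→A_1: (-5)(-24.5) − (1)(-24) = 146.5
Σ = 1200.25
Area = |Σ|/2 = 600.125.

600.125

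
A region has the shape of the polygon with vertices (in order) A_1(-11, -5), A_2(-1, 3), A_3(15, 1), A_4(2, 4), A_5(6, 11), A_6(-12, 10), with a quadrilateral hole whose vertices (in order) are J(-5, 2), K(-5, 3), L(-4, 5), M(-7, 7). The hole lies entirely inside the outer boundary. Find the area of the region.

Outer boundary:
Cross-terms: -38, -46, 58, -2, 192, 170  ⇒  Σ = 334
Area = |Σ|/2 = 167.
Hole:
Apply the shoelace (surveyor's) formula: 2A = Σ (x_i·y_{i+1} − x_{i+1}·y_i), indices taken mod 4.
Σ = (-5) + (-13) + (7) + (21) = 10
Area = |Σ|/2 = 5.
Net area = 167 − 5 = 162.

162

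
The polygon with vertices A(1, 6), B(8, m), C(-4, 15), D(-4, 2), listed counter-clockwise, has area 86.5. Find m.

The doubled signed area Σ (x_i y_{i+1} − x_{i+1} y_i) is linear in m.
With m=0 it equals 98; the coefficient of m is 5 (from the two edges through B).
So 5·m + 98 = 2·86.5 = 173 ⇒ m = 15.

15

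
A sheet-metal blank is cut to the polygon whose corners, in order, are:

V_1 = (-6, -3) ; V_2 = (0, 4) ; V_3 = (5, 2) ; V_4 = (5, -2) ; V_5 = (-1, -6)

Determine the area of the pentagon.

Apply Gauss's area formula: 2A = Σ (x_i·y_{i+1} − x_{i+1}·y_i), indices taken mod 5.
Σ = (-24) + (-20) + (-20) + (-32) + (-33) = -129
Area = |Σ|/2 = 64.5.

64.5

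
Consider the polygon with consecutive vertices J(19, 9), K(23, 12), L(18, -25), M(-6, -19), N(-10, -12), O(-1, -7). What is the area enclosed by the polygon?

599

Apply the shoelace (surveyor's) formula: 2A = Σ (x_i·y_{i+1} − x_{i+1}·y_i), indices taken mod 6.
Σ = (21) + (-791) + (-492) + (-118) + (58) + (124) = -1198
Area = |Σ|/2 = 599.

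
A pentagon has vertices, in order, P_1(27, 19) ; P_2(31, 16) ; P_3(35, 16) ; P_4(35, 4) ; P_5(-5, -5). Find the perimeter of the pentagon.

102

|P_1P_2| = √((4)² + (-3)²) = √25 = 5
|P_2P_3| = √((4)² + (0)²) = √16 = 4
|P_3P_4| = √((0)² + (-12)²) = √144 = 12
|P_4P_5| = √((-40)² + (-9)²) = √1681 = 41
|P_5P_1| = √((32)² + (24)²) = √1600 = 40
Perimeter = 5 + 4 + 12 + 41 + 40 = 102.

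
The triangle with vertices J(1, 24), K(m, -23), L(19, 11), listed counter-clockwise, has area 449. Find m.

-3

The doubled signed area Σ (x_i y_{i+1} − x_{i+1} y_i) is linear in m.
With m=0 it equals 859; the coefficient of m is -13 (from the two edges through K).
So -13·m + 859 = 2·449 = 898 ⇒ m = -3.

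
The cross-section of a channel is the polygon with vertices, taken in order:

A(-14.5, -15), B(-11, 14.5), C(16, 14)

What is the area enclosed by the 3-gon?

399.125

Apply the surveyor's formula: 2A = Σ (x_i·y_{i+1} − x_{i+1}·y_i), indices taken mod 3.
A→B: (-14.5)(14.5) − (-11)(-15) = -375.25
B→C: (-11)(14) − (16)(14.5) = -386
C→A: (16)(-15) − (-14.5)(14) = -37
Σ = -798.25
Area = |Σ|/2 = 399.125.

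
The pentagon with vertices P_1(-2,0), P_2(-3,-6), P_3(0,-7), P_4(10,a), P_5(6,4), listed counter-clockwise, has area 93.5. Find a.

-6

The doubled signed area Σ (x_i y_{i+1} − x_{i+1} y_i) is linear in a.
With a=0 it equals 151; the coefficient of a is -6 (from the two edges through P_4).
So -6·a + 151 = 2·93.5 = 187 ⇒ a = -6.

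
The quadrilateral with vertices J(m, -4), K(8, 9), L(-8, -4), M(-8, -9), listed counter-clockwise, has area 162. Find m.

The doubled signed area Σ (x_i y_{i+1} − x_{i+1} y_i) is linear in m.
With m=0 it equals 144; the coefficient of m is 18 (from the two edges through J).
So 18·m + 144 = 2·162 = 324 ⇒ m = 10.

10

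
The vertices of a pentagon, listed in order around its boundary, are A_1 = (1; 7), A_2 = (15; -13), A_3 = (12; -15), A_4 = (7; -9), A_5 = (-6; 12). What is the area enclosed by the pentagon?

A_1→A_2: (1)(-13) − (15)(7) = -118
A_2→A_3: (15)(-15) − (12)(-13) = -69
A_3→A_4: (12)(-9) − (7)(-15) = -3
A_4→A_5: (7)(12) − (-6)(-9) = 30
A_5→A_1: (-6)(7) − (1)(12) = -54
Σ = -214
Area = |Σ|/2 = 107.

107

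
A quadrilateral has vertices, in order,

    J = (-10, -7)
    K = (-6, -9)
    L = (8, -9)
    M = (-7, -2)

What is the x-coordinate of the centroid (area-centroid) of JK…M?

Apply Gauss's area formula. First the cross-terms c_i = x_i·y_{i+1} − x_{i+1}·y_i:
  48, 126, -79, 29  ⇒  2A = 124, A = 62.
Then Σ (x_i + x_{i+1})·c_i = -1088, so x̄ = -1088 / (6·62) = -272/93.

-272/93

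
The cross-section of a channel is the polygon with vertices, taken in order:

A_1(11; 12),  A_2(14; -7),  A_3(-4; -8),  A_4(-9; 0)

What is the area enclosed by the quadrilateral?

282.5

Apply the surveyor's formula: 2A = Σ (x_i·y_{i+1} − x_{i+1}·y_i), indices taken mod 4.
Σ = (-245) + (-140) + (-72) + (-108) = -565
Area = |Σ|/2 = 282.5.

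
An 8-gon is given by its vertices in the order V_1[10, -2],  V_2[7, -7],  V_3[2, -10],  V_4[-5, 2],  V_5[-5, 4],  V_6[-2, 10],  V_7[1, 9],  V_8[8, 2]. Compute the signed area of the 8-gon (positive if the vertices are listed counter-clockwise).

-172

Apply the shoelace (surveyor's) formula: 2A = Σ (x_i·y_{i+1} − x_{i+1}·y_i), indices taken mod 8.
V_1→V_2: (10)(-7) − (7)(-2) = -56
V_2→V_3: (7)(-10) − (2)(-7) = -56
V_3→V_4: (2)(2) − (-5)(-10) = -46
V_4→V_5: (-5)(4) − (-5)(2) = -10
V_5→V_6: (-5)(10) − (-2)(4) = -42
V_6→V_7: (-2)(9) − (1)(10) = -28
V_7→V_8: (1)(2) − (8)(9) = -70
V_8→V_1: (8)(-2) − (10)(2) = -36
Σ = -344
Signed area = Σ/2 = -172 (negative ⇒ clockwise traversal).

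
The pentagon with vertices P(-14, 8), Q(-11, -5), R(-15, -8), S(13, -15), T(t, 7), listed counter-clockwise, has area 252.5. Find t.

Write out the shoelace sum; only the two edges meeting at T involve t:
2·Area = [(13·7 − t·(-15)) + (t·8 − (-14)·7)] + 500
       = 23·t + 689 = 505
⇒ t = -8.

-8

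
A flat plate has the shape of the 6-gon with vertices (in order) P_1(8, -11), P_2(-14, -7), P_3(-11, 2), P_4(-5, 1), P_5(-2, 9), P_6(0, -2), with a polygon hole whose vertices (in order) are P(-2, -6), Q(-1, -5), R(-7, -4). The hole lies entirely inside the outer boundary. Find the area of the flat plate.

Outer boundary:
Cross-terms: -210, -105, -1, -43, 4, 16  ⇒  Σ = -339
Area = |Σ|/2 = 169.5.
Hole:
Σ = (4) + (-31) + (34) = 7
Area = |Σ|/2 = 3.5.
Net area = 169.5 − 3.5 = 166.

166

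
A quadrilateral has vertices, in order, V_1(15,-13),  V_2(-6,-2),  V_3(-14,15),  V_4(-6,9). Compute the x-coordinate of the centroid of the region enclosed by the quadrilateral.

Apply the shoelace formula. First the cross-terms c_i = x_i·y_{i+1} − x_{i+1}·y_i:
  -108, -118, -36, -57  ⇒  2A = -319, A = -159.5.
Then Σ (x_i + x_{i+1})·c_i = 1595, so x̄ = 1595 / (6·(-159.5)) = -5/3.

-5/3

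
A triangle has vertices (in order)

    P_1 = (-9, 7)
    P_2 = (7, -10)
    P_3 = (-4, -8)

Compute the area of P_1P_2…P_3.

77.5

P_1→P_2: (-9)(-10) − (7)(7) = 41
P_2→P_3: (7)(-8) − (-4)(-10) = -96
P_3→P_1: (-4)(7) − (-9)(-8) = -100
Σ = -155
Area = |Σ|/2 = 77.5.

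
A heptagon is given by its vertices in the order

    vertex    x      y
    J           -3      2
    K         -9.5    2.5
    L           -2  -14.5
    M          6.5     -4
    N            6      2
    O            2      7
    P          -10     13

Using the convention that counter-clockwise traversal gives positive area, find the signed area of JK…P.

Apply the shoelace formula: 2A = Σ (x_i·y_{i+1} − x_{i+1}·y_i), indices taken mod 7.
J→K: (-3)(2.5) − (-9.5)(2) = 11.5
K→L: (-9.5)(-14.5) − (-2)(2.5) = 142.75
L→M: (-2)(-4) − (6.5)(-14.5) = 102.25
M→N: (6.5)(2) − (6)(-4) = 37
N→O: (6)(7) − (2)(2) = 38
O→P: (2)(13) − (-10)(7) = 96
P→J: (-10)(2) − (-3)(13) = 19
Σ = 446.5
Signed area = Σ/2 = 223.25 (positive ⇒ counter-clockwise traversal).

223.25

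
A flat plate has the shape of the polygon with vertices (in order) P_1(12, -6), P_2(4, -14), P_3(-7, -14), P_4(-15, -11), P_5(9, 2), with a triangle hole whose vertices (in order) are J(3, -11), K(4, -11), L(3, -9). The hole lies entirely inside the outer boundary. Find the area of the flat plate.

219

Outer boundary:
Cross-terms: -144, -154, -133, 69, -78  ⇒  Σ = -440
Area = |Σ|/2 = 220.
Hole:
Apply the surveyor's formula: 2A = Σ (x_i·y_{i+1} − x_{i+1}·y_i), indices taken mod 3.
J→K: (3)(-11) − (4)(-11) = 11
K→L: (4)(-9) − (3)(-11) = -3
L→J: (3)(-11) − (3)(-9) = -6
Σ = 2
Area = |Σ|/2 = 1.
Net area = 220 − 1 = 219.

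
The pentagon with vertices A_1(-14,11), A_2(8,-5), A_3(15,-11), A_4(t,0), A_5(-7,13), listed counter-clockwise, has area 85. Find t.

4

Write out the shoelace sum; only the two edges meeting at A_4 involve t:
2·Area = [(15·0 − t·(-11)) + (t·13 − (-7)·0)] + 74
       = 24·t + 74 = 170
⇒ t = 4.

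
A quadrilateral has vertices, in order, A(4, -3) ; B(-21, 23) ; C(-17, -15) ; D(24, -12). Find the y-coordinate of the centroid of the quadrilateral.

-192/85

Apply the shoelace (surveyor's) formula. First the cross-terms c_i = x_i·y_{i+1} − x_{i+1}·y_i:
  29, 706, 564, -24  ⇒  2A = 1275, A = 637.5.
Then Σ (y_i + y_{i+1})·c_i = -8640, so ȳ = -8640 / (6·637.5) = -192/85.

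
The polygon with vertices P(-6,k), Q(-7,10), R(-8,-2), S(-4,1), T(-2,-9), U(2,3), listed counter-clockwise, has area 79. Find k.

8

The doubled signed area Σ (x_i y_{i+1} − x_{i+1} y_i) is linear in k.
With k=0 it equals 86; the coefficient of k is 9 (from the two edges through P).
So 9·k + 86 = 2·79 = 158 ⇒ k = 8.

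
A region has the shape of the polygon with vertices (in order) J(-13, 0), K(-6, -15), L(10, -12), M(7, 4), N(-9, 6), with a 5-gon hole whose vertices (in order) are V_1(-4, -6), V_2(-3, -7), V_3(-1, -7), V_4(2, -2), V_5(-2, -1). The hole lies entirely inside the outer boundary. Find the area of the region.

327.5

Outer boundary:
Apply the shoelace (surveyor's) formula: 2A = Σ (x_i·y_{i+1} − x_{i+1}·y_i), indices taken mod 5.
Cross-terms: 195, 222, 124, 78, 78  ⇒  Σ = 697
Area = |Σ|/2 = 348.5.
Hole:
Σ = (10) + (14) + (16) + (-6) + (8) = 42
Area = |Σ|/2 = 21.
Net area = 348.5 − 21 = 327.5.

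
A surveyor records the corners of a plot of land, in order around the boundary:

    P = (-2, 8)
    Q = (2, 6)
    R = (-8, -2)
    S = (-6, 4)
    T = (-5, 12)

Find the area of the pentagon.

Apply the shoelace (surveyor's) formula: 2A = Σ (x_i·y_{i+1} − x_{i+1}·y_i), indices taken mod 5.
Σ = (-28) + (44) + (-44) + (-52) + (-16) = -96
Area = |Σ|/2 = 48.

48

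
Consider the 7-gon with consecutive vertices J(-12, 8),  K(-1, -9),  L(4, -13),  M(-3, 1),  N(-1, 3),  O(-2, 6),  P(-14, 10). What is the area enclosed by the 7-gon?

97

Apply the surveyor's formula: 2A = Σ (x_i·y_{i+1} − x_{i+1}·y_i), indices taken mod 7.
Σ = (116) + (49) + (-35) + (-8) + (0) + (64) + (8) = 194
Area = |Σ|/2 = 97.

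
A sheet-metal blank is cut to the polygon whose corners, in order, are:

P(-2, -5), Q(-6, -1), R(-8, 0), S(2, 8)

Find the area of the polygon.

47

Apply the shoelace formula: 2A = Σ (x_i·y_{i+1} − x_{i+1}·y_i), indices taken mod 4.
Cross-terms: -28, -8, -64, 6  ⇒  Σ = -94
Area = |Σ|/2 = 47.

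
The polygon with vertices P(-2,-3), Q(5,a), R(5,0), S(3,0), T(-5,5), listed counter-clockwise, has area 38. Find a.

-3

Write out the shoelace sum; only the two edges meeting at Q involve a:
2·Area = [((-2)·a − 5·(-3)) + (5·0 − 5·a)] + 40
       = -7·a + 55 = 76
⇒ a = -3.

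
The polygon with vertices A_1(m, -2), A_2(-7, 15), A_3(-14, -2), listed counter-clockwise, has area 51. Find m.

Write out the shoelace sum; only the two edges meeting at A_1 involve m:
2·Area = [((-14)·(-2) − m·(-2)) + (m·15 − (-7)·(-2))] + 224
       = 17·m + 238 = 102
⇒ m = -8.

-8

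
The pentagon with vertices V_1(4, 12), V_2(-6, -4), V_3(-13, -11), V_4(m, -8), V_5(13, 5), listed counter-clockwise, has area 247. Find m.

The doubled signed area Σ (x_i y_{i+1} − x_{i+1} y_i) is linear in m.
With m=0 it equals 414; the coefficient of m is 16 (from the two edges through V_4).
So 16·m + 414 = 2·247 = 494 ⇒ m = 5.

5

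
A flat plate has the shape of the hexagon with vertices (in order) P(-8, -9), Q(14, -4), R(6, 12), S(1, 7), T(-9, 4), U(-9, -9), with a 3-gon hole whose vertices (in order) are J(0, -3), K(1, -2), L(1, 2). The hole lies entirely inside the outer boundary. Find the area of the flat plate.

Outer boundary:
Apply Gauss's area formula: 2A = Σ (x_i·y_{i+1} − x_{i+1}·y_i), indices taken mod 6.
Σ = (158) + (192) + (30) + (67) + (117) + (9) = 573
Area = |Σ|/2 = 286.5.
Hole:
Σ = (3) + (4) + (-3) = 4
Area = |Σ|/2 = 2.
Net area = 286.5 − 2 = 284.5.

284.5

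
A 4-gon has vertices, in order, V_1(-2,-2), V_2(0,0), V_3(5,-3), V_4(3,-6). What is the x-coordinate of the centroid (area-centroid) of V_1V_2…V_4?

Apply the shoelace formula. First the cross-terms c_i = x_i·y_{i+1} − x_{i+1}·y_i:
  0, 0, -21, -18  ⇒  2A = -39, A = -19.5.
Then Σ (x_i + x_{i+1})·c_i = -186, so x̄ = -186 / (6·(-19.5)) = 62/39.

62/39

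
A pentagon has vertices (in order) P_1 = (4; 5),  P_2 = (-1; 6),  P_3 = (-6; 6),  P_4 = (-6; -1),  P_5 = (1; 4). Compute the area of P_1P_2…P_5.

33.5

Apply the shoelace (surveyor's) formula: 2A = Σ (x_i·y_{i+1} − x_{i+1}·y_i), indices taken mod 5.
Σ = (29) + (30) + (42) + (-23) + (-11) = 67
Area = |Σ|/2 = 33.5.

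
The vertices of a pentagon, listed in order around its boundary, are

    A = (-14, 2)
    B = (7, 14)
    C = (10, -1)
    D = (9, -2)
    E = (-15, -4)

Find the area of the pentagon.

Apply the surveyor's formula: 2A = Σ (x_i·y_{i+1} − x_{i+1}·y_i), indices taken mod 5.
Σ = (-210) + (-147) + (-11) + (-66) + (-86) = -520
Area = |Σ|/2 = 260.

260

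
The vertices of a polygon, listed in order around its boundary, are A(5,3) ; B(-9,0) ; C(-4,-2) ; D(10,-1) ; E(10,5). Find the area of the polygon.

Apply the shoelace formula: 2A = Σ (x_i·y_{i+1} − x_{i+1}·y_i), indices taken mod 5.
Cross-terms: 27, 18, 24, 60, 5  ⇒  Σ = 134
Area = |Σ|/2 = 67.

67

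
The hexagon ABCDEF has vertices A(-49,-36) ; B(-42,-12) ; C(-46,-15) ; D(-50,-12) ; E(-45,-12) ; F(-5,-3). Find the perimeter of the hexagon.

|AB| = √((7)² + (24)²) = √625 = 25
|BC| = √((-4)² + (-3)²) = √25 = 5
|CD| = √((-4)² + (3)²) = √25 = 5
|DE| = √((5)² + (0)²) = √25 = 5
|EF| = √((40)² + (9)²) = √1681 = 41
|FA| = √((-44)² + (-33)²) = √3025 = 55
Perimeter = 25 + 5 + 5 + 5 + 41 + 55 = 136.

136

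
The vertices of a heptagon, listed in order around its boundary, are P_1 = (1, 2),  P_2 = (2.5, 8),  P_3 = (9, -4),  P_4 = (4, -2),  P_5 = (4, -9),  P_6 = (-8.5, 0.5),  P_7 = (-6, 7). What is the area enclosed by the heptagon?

129.5

Σ = (3) + (-82) + (-2) + (-28) + (-74.5) + (-56.5) + (-19) = -259
Area = |Σ|/2 = 129.5.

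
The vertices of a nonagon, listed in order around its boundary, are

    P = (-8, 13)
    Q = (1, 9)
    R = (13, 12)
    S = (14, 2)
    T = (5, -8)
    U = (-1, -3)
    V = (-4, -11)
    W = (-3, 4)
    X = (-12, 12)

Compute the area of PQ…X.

Σ = (-85) + (-105) + (-142) + (-122) + (-23) + (-1) + (-49) + (12) + (-60) = -575
Area = |Σ|/2 = 287.5.

287.5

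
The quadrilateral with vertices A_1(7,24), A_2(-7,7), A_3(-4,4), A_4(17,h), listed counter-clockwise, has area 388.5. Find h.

Write out the shoelace sum; only the two edges meeting at A_4 involve h:
2·Area = [((-4)·h − 17·4) + (17·24 − 7·h)] + 217
       = -11·h + 557 = 777
⇒ h = -20.

-20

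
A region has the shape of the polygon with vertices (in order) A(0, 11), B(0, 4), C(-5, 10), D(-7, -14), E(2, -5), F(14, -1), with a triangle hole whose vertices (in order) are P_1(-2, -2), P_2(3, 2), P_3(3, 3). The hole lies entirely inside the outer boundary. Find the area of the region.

220

Outer boundary:
Apply the surveyor's formula: 2A = Σ (x_i·y_{i+1} − x_{i+1}·y_i), indices taken mod 6.
Σ = (0) + (20) + (140) + (63) + (68) + (154) = 445
Area = |Σ|/2 = 222.5.
Hole:
Apply the surveyor's formula: 2A = Σ (x_i·y_{i+1} − x_{i+1}·y_i), indices taken mod 3.
Σ = (2) + (3) + (0) = 5
Area = |Σ|/2 = 2.5.
Net area = 222.5 − 2.5 = 220.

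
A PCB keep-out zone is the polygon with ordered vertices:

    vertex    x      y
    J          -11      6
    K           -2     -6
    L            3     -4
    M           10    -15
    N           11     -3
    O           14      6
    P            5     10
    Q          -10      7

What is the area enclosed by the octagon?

302

Apply the shoelace (surveyor's) formula: 2A = Σ (x_i·y_{i+1} − x_{i+1}·y_i), indices taken mod 8.
Σ = (78) + (26) + (-5) + (135) + (108) + (110) + (135) + (17) = 604
Area = |Σ|/2 = 302.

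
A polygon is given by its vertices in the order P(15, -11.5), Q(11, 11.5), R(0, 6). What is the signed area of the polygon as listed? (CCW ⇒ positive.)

Apply the surveyor's formula: 2A = Σ (x_i·y_{i+1} − x_{i+1}·y_i), indices taken mod 3.
Σ = (299) + (66) + (-90) = 275
Signed area = Σ/2 = 137.5 (positive ⇒ counter-clockwise traversal).

137.5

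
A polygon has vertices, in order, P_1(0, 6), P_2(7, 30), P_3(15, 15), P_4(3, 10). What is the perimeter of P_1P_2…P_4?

60

|P_1P_2| = √((7)² + (24)²) = √625 = 25
|P_2P_3| = √((8)² + (-15)²) = √289 = 17
|P_3P_4| = √((-12)² + (-5)²) = √169 = 13
|P_4P_1| = √((-3)² + (-4)²) = √25 = 5
Perimeter = 25 + 17 + 13 + 5 = 60.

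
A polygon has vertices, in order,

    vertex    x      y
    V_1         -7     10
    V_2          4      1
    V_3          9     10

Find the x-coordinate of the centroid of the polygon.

Apply the surveyor's formula. First the cross-terms c_i = x_i·y_{i+1} − x_{i+1}·y_i:
  -47, 31, 160  ⇒  2A = 144, A = 72.
Then Σ (x_i + x_{i+1})·c_i = 864, so x̄ = 864 / (6·72) = 2.

2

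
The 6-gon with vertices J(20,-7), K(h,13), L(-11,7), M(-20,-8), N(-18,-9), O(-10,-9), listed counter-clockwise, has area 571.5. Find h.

11

The doubled signed area Σ (x_i y_{i+1} − x_{i+1} y_i) is linear in h.
With h=0 it equals 989; the coefficient of h is 14 (from the two edges through K).
So 14·h + 989 = 2·571.5 = 1143 ⇒ h = 11.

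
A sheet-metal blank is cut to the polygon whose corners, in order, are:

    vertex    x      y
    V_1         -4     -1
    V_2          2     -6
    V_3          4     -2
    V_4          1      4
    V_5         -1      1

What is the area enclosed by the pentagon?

Σ = (26) + (20) + (18) + (5) + (5) = 74
Area = |Σ|/2 = 37.

37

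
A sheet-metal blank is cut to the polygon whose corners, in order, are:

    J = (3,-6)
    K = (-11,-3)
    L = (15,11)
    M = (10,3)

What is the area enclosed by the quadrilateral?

142.5

Cross-terms: -75, -76, -65, -69  ⇒  Σ = -285
Area = |Σ|/2 = 142.5.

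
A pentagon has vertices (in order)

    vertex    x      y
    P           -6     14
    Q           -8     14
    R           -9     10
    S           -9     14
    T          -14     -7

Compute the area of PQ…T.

29.5

Σ = (28) + (46) + (-36) + (259) + (-238) = 59
Area = |Σ|/2 = 29.5.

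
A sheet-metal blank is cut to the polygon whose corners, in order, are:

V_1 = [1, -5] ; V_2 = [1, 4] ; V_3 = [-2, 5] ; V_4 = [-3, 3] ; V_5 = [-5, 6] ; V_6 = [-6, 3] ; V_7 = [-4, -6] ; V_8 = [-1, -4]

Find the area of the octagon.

Σ = (9) + (13) + (9) + (-3) + (21) + (48) + (10) + (9) = 116
Area = |Σ|/2 = 58.

58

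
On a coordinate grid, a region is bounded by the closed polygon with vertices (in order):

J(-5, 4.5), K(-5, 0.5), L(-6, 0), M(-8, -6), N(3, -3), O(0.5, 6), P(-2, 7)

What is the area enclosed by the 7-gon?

81

Apply the shoelace formula: 2A = Σ (x_i·y_{i+1} − x_{i+1}·y_i), indices taken mod 7.
J→K: (-5)(0.5) − (-5)(4.5) = 20
K→L: (-5)(0) − (-6)(0.5) = 3
L→M: (-6)(-6) − (-8)(0) = 36
M→N: (-8)(-3) − (3)(-6) = 42
N→O: (3)(6) − (0.5)(-3) = 19.5
O→P: (0.5)(7) − (-2)(6) = 15.5
P→J: (-2)(4.5) − (-5)(7) = 26
Σ = 162
Area = |Σ|/2 = 81.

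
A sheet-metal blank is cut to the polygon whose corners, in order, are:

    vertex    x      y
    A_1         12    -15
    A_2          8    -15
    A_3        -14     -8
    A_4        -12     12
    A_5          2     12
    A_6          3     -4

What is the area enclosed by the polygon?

Cross-terms: -60, -274, -264, -168, -44, 3  ⇒  Σ = -807
Area = |Σ|/2 = 403.5.

403.5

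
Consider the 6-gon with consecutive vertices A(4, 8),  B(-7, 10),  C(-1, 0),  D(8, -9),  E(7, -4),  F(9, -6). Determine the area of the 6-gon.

118

Apply the shoelace (surveyor's) formula: 2A = Σ (x_i·y_{i+1} − x_{i+1}·y_i), indices taken mod 6.
A→B: (4)(10) − (-7)(8) = 96
B→C: (-7)(0) − (-1)(10) = 10
C→D: (-1)(-9) − (8)(0) = 9
D→E: (8)(-4) − (7)(-9) = 31
E→F: (7)(-6) − (9)(-4) = -6
F→A: (9)(8) − (4)(-6) = 96
Σ = 236
Area = |Σ|/2 = 118.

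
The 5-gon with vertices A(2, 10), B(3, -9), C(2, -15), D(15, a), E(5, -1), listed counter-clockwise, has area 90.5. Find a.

Write out the shoelace sum; only the two edges meeting at D involve a:
2·Area = [(2·a − 15·(-15)) + (15·(-1) − 5·a)] + -23
       = -3·a + 187 = 181
⇒ a = 2.

2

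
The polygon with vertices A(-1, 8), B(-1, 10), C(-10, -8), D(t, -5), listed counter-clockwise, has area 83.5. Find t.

Write out the shoelace sum; only the two edges meeting at D involve t:
2·Area = [((-10)·(-5) − t·(-8)) + (t·8 − (-1)·(-5))] + 106
       = 16·t + 151 = 167
⇒ t = 1.

1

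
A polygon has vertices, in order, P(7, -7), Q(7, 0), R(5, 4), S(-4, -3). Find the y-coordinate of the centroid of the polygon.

Apply the shoelace (surveyor's) formula. First the cross-terms c_i = x_i·y_{i+1} − x_{i+1}·y_i:
  49, 28, 1, 49  ⇒  2A = 127, A = 63.5.
Then Σ (y_i + y_{i+1})·c_i = -720, so ȳ = -720 / (6·63.5) = -240/127.

-240/127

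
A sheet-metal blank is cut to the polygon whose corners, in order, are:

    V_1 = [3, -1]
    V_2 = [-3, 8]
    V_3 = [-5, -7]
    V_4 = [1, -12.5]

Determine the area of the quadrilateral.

Apply the shoelace formula: 2A = Σ (x_i·y_{i+1} − x_{i+1}·y_i), indices taken mod 4.
V_1→V_2: (3)(8) − (-3)(-1) = 21
V_2→V_3: (-3)(-7) − (-5)(8) = 61
V_3→V_4: (-5)(-12.5) − (1)(-7) = 69.5
V_4→V_1: (1)(-1) − (3)(-12.5) = 36.5
Σ = 188
Area = |Σ|/2 = 94.

94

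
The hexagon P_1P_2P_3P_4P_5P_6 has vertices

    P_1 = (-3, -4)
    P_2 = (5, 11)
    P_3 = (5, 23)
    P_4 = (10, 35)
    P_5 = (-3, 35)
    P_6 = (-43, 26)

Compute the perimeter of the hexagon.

146

|P_1P_2| = √((8)² + (15)²) = √289 = 17
|P_2P_3| = √((0)² + (12)²) = √144 = 12
|P_3P_4| = √((5)² + (12)²) = √169 = 13
|P_4P_5| = √((-13)² + (0)²) = √169 = 13
|P_5P_6| = √((-40)² + (-9)²) = √1681 = 41
|P_6P_1| = √((40)² + (-30)²) = √2500 = 50
Perimeter = 17 + 12 + 13 + 13 + 41 + 50 = 146.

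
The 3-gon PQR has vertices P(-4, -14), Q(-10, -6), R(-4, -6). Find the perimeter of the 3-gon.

|PQ| = √((-6)² + (8)²) = √100 = 10
|QR| = √((6)² + (0)²) = √36 = 6
|RP| = √((0)² + (-8)²) = √64 = 8
Perimeter = 10 + 6 + 8 = 24.

24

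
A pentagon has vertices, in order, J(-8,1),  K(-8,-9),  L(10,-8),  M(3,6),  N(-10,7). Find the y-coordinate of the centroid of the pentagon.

-401/267

Apply the shoelace (surveyor's) formula. First the cross-terms c_i = x_i·y_{i+1} − x_{i+1}·y_i:
  80, 154, 84, 81, 46  ⇒  2A = 445, A = 222.5.
Then Σ (y_i + y_{i+1})·c_i = -2005, so ȳ = -2005 / (6·222.5) = -401/267.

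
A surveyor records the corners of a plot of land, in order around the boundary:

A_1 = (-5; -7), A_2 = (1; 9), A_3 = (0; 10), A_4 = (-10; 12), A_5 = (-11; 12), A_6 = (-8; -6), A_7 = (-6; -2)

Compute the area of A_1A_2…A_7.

129

Σ = (-38) + (10) + (100) + (12) + (162) + (-20) + (32) = 258
Area = |Σ|/2 = 129.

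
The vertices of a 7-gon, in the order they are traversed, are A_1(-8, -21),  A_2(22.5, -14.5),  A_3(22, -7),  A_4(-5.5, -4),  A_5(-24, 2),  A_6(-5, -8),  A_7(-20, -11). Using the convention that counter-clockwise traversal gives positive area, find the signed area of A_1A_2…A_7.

Apply the shoelace formula: 2A = Σ (x_i·y_{i+1} − x_{i+1}·y_i), indices taken mod 7.
Σ = (588.5) + (161.5) + (-126.5) + (-107) + (202) + (-105) + (332) = 945.5
Signed area = Σ/2 = 472.75 (positive ⇒ counter-clockwise traversal).

472.75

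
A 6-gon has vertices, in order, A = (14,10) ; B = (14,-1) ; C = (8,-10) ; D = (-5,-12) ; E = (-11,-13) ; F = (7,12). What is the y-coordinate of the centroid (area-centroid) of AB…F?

-43/29

Apply Gauss's area formula. First the cross-terms c_i = x_i·y_{i+1} − x_{i+1}·y_i:
  -154, -132, -146, -67, -41, -98  ⇒  2A = -638, A = -319.
Then Σ (y_i + y_{i+1})·c_i = 2838, so ȳ = 2838 / (6·(-319)) = -43/29.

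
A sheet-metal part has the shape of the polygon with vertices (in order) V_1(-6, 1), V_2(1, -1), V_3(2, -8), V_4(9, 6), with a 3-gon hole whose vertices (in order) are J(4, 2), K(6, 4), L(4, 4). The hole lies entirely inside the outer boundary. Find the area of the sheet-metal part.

62

Outer boundary:
Σ = (5) + (-6) + (84) + (45) = 128
Area = |Σ|/2 = 64.
Hole:
Σ = (4) + (8) + (-8) = 4
Area = |Σ|/2 = 2.
Net area = 64 − 2 = 62.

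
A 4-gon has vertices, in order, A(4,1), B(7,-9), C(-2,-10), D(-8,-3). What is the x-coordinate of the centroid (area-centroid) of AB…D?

21/67

Apply the surveyor's formula. First the cross-terms c_i = x_i·y_{i+1} − x_{i+1}·y_i:
  -43, -88, -74, 4  ⇒  2A = -201, A = -100.5.
Then Σ (x_i + x_{i+1})·c_i = -189, so x̄ = -189 / (6·(-100.5)) = 21/67.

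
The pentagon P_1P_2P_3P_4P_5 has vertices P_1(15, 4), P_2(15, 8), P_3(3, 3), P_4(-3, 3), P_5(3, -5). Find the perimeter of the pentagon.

|P_1P_2| = √((0)² + (4)²) = √16 = 4
|P_2P_3| = √((-12)² + (-5)²) = √169 = 13
|P_3P_4| = √((-6)² + (0)²) = √36 = 6
|P_4P_5| = √((6)² + (-8)²) = √100 = 10
|P_5P_1| = √((12)² + (9)²) = √225 = 15
Perimeter = 4 + 13 + 6 + 10 + 15 = 48.

48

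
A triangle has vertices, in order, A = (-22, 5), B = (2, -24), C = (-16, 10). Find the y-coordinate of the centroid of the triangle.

Apply the shoelace (surveyor's) formula. First the cross-terms c_i = x_i·y_{i+1} − x_{i+1}·y_i:
  518, -364, 140  ⇒  2A = 294, A = 147.
Then Σ (y_i + y_{i+1})·c_i = -2646, so ȳ = -2646 / (6·147) = -3.

-3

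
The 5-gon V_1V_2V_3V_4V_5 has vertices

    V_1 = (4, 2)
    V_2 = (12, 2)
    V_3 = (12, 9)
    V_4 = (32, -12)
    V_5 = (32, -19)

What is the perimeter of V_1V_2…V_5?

|V_1V_2| = √((8)² + (0)²) = √64 = 8
|V_2V_3| = √((0)² + (7)²) = √49 = 7
|V_3V_4| = √((20)² + (-21)²) = √841 = 29
|V_4V_5| = √((0)² + (-7)²) = √49 = 7
|V_5V_1| = √((-28)² + (21)²) = √1225 = 35
Perimeter = 8 + 7 + 29 + 7 + 35 = 86.

86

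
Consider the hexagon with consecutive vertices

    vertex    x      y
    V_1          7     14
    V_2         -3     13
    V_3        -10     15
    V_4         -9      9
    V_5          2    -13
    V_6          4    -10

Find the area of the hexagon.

Apply the shoelace (surveyor's) formula: 2A = Σ (x_i·y_{i+1} − x_{i+1}·y_i), indices taken mod 6.
Σ = (133) + (85) + (45) + (99) + (32) + (126) = 520
Area = |Σ|/2 = 260.

260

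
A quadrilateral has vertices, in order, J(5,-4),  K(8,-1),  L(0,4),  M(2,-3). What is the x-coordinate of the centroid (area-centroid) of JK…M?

320/87

Apply Gauss's area formula. First the cross-terms c_i = x_i·y_{i+1} − x_{i+1}·y_i:
  27, 32, -8, 7  ⇒  2A = 58, A = 29.
Then Σ (x_i + x_{i+1})·c_i = 640, so x̄ = 640 / (6·29) = 320/87.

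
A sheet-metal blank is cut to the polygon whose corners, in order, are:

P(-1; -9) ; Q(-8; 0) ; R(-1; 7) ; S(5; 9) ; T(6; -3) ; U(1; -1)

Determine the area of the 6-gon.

127

Apply the shoelace (surveyor's) formula: 2A = Σ (x_i·y_{i+1} − x_{i+1}·y_i), indices taken mod 6.
Σ = (-72) + (-56) + (-44) + (-69) + (-3) + (-10) = -254
Area = |Σ|/2 = 127.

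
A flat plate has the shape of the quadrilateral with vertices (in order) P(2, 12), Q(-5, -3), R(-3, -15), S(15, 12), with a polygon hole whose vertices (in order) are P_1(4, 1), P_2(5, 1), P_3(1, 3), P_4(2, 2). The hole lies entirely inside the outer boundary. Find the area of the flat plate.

Outer boundary:
Apply the shoelace (surveyor's) formula: 2A = Σ (x_i·y_{i+1} − x_{i+1}·y_i), indices taken mod 4.
Cross-terms: 54, 66, 189, 156  ⇒  Σ = 465
Area = |Σ|/2 = 232.5.
Hole:
Apply the shoelace formula: 2A = Σ (x_i·y_{i+1} − x_{i+1}·y_i), indices taken mod 4.
Σ = (-1) + (14) + (-4) + (-6) = 3
Area = |Σ|/2 = 1.5.
Net area = 232.5 − 1.5 = 231.

231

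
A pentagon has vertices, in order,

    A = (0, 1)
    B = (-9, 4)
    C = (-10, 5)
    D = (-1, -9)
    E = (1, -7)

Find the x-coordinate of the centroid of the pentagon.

-515/174

Apply Gauss's area formula. First the cross-terms c_i = x_i·y_{i+1} − x_{i+1}·y_i:
  9, -5, 95, 16, 1  ⇒  2A = 116, A = 58.
Then Σ (x_i + x_{i+1})·c_i = -1030, so x̄ = -1030 / (6·58) = -515/174.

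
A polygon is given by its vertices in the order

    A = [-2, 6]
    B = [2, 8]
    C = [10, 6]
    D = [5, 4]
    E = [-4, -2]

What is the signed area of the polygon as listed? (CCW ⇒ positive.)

A→B: (-2)(8) − (2)(6) = -28
B→C: (2)(6) − (10)(8) = -68
C→D: (10)(4) − (5)(6) = 10
D→E: (5)(-2) − (-4)(4) = 6
E→A: (-4)(6) − (-2)(-2) = -28
Σ = -108
Signed area = Σ/2 = -54 (negative ⇒ clockwise traversal).

-54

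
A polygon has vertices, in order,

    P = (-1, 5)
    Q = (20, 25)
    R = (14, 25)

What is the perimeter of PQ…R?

60

|PQ| = √((21)² + (20)²) = √841 = 29
|QR| = √((-6)² + (0)²) = √36 = 6
|RP| = √((-15)² + (-20)²) = √625 = 25
Perimeter = 29 + 6 + 25 = 60.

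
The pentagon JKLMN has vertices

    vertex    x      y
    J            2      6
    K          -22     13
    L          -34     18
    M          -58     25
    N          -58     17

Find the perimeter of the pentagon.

132

|JK| = √((-24)² + (7)²) = √625 = 25
|KL| = √((-12)² + (5)²) = √169 = 13
|LM| = √((-24)² + (7)²) = √625 = 25
|MN| = √((0)² + (-8)²) = √64 = 8
|NJ| = √((60)² + (-11)²) = √3721 = 61
Perimeter = 25 + 13 + 25 + 8 + 61 = 132.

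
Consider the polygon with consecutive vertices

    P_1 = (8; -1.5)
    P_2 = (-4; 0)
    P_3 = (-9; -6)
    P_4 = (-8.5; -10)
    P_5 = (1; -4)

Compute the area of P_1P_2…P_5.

Apply the shoelace (surveyor's) formula: 2A = Σ (x_i·y_{i+1} − x_{i+1}·y_i), indices taken mod 5.
P_1→P_2: (8)(0) − (-4)(-1.5) = -6
P_2→P_3: (-4)(-6) − (-9)(0) = 24
P_3→P_4: (-9)(-10) − (-8.5)(-6) = 39
P_4→P_5: (-8.5)(-4) − (1)(-10) = 44
P_5→P_1: (1)(-1.5) − (8)(-4) = 30.5
Σ = 131.5
Area = |Σ|/2 = 65.75.

65.75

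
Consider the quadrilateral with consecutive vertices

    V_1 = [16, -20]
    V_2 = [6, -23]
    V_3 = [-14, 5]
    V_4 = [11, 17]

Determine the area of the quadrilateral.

Apply the shoelace formula: 2A = Σ (x_i·y_{i+1} − x_{i+1}·y_i), indices taken mod 4.
Σ = (-248) + (-292) + (-293) + (-492) = -1325
Area = |Σ|/2 = 662.5.

662.5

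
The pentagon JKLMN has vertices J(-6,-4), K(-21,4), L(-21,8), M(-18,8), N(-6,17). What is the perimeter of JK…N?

|JK| = √((-15)² + (8)²) = √289 = 17
|KL| = √((0)² + (4)²) = √16 = 4
|LM| = √((3)² + (0)²) = √9 = 3
|MN| = √((12)² + (9)²) = √225 = 15
|NJ| = √((0)² + (-21)²) = √441 = 21
Perimeter = 17 + 4 + 3 + 15 + 21 = 60.

60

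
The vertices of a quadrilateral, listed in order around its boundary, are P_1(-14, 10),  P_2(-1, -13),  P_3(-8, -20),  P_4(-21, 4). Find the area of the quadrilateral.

Apply the shoelace (surveyor's) formula: 2A = Σ (x_i·y_{i+1} − x_{i+1}·y_i), indices taken mod 4.
P_1→P_2: (-14)(-13) − (-1)(10) = 192
P_2→P_3: (-1)(-20) − (-8)(-13) = -84
P_3→P_4: (-8)(4) − (-21)(-20) = -452
P_4→P_1: (-21)(10) − (-14)(4) = -154
Σ = -498
Area = |Σ|/2 = 249.

249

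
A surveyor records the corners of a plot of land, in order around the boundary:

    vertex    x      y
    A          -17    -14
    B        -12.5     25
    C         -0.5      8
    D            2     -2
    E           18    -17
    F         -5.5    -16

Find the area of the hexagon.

638.5

Apply the shoelace formula: 2A = Σ (x_i·y_{i+1} − x_{i+1}·y_i), indices taken mod 6.
Cross-terms: -600, -87.5, -15, 2, -381.5, -195  ⇒  Σ = -1277
Area = |Σ|/2 = 638.5.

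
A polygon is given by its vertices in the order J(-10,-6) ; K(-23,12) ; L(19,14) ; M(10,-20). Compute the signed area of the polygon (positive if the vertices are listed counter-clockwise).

-794

Apply Gauss's area formula: 2A = Σ (x_i·y_{i+1} − x_{i+1}·y_i), indices taken mod 4.
Σ = (-258) + (-550) + (-520) + (-260) = -1588
Signed area = Σ/2 = -794 (negative ⇒ clockwise traversal).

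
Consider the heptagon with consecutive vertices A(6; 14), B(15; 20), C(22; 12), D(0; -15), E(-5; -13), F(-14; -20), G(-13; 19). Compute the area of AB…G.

829.5

A→B: (6)(20) − (15)(14) = -90
B→C: (15)(12) − (22)(20) = -260
C→D: (22)(-15) − (0)(12) = -330
D→E: (0)(-13) − (-5)(-15) = -75
E→F: (-5)(-20) − (-14)(-13) = -82
F→G: (-14)(19) − (-13)(-20) = -526
G→A: (-13)(14) − (6)(19) = -296
Σ = -1659
Area = |Σ|/2 = 829.5.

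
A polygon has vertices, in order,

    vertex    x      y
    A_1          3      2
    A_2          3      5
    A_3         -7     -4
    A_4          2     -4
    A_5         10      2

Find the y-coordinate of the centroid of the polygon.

Apply the surveyor's formula. First the cross-terms c_i = x_i·y_{i+1} − x_{i+1}·y_i:
  9, 23, 36, 44, 14  ⇒  2A = 126, A = 63.
Then Σ (y_i + y_{i+1})·c_i = -234, so ȳ = -234 / (6·63) = -13/21.

-13/21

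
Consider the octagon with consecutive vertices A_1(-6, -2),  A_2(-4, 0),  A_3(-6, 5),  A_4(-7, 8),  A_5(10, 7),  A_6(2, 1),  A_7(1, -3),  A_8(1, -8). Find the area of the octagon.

118

Apply the shoelace formula: 2A = Σ (x_i·y_{i+1} − x_{i+1}·y_i), indices taken mod 8.
Cross-terms: -8, -20, -13, -129, -4, -7, -5, -50  ⇒  Σ = -236
Area = |Σ|/2 = 118.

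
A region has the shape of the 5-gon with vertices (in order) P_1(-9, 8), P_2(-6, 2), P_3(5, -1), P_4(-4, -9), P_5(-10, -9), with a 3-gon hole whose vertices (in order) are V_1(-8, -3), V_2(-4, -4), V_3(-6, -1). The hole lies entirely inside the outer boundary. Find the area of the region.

114

Outer boundary:
Apply Gauss's area formula: 2A = Σ (x_i·y_{i+1} − x_{i+1}·y_i), indices taken mod 5.
Σ = (30) + (-4) + (-49) + (-54) + (-161) = -238
Area = |Σ|/2 = 119.
Hole:
Apply the surveyor's formula: 2A = Σ (x_i·y_{i+1} − x_{i+1}·y_i), indices taken mod 3.
Σ = (20) + (-20) + (10) = 10
Area = |Σ|/2 = 5.
Net area = 119 − 5 = 114.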